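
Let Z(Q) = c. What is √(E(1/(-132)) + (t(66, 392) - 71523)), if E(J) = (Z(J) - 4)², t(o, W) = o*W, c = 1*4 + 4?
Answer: I*√45635 ≈ 213.62*I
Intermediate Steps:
c = 8 (c = 4 + 4 = 8)
t(o, W) = W*o
Z(Q) = 8
E(J) = 16 (E(J) = (8 - 4)² = 4² = 16)
√(E(1/(-132)) + (t(66, 392) - 71523)) = √(16 + (392*66 - 71523)) = √(16 + (25872 - 71523)) = √(16 - 45651) = √(-45635) = I*√45635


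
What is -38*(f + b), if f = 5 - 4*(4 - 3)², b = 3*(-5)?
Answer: 532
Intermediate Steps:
b = -15
f = 1 (f = 5 - 4*1² = 5 - 4*1 = 5 - 4 = 1)
-38*(f + b) = -38*(1 - 15) = -38*(-14) = 532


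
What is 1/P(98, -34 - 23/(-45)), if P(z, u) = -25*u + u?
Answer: 15/12056 ≈ 0.0012442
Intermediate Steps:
P(z, u) = -24*u
1/P(98, -34 - 23/(-45)) = 1/(-24*(-34 - 23/(-45))) = 1/(-24*(-34 - 23*(-1)/45)) = 1/(-24*(-34 - 1*(-23/45))) = 1/(-24*(-34 + 23/45)) = 1/(-24*(-1507/45)) = 1/(12056/15) = 15/12056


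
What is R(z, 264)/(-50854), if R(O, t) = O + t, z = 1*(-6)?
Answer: -129/25427 ≈ -0.0050733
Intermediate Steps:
z = -6
R(z, 264)/(-50854) = (-6 + 264)/(-50854) = 258*(-1/50854) = -129/25427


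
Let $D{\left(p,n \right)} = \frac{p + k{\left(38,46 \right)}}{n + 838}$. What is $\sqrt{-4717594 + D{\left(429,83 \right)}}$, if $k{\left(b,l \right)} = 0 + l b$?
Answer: $\frac{i \sqrt{4001654647137}}{921} \approx 2172.0 i$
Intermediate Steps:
$k{\left(b,l \right)} = b l$ ($k{\left(b,l \right)} = 0 + b l = b l$)
$D{\left(p,n \right)} = \frac{1748 + p}{838 + n}$ ($D{\left(p,n \right)} = \frac{p + 38 \cdot 46}{n + 838} = \frac{p + 1748}{838 + n} = \frac{1748 + p}{838 + n}$)
$\sqrt{-4717594 + D{\left(429,83 \right)}} = \sqrt{-4717594 + \frac{1748 + 429}{838 + 83}} = \sqrt{-4717594 + \frac{1}{921} \cdot 2177} = \sqrt{-4717594 + \frac{2177}{921}} = \sqrt{- \frac{4344901897}{921}} = \frac{i \sqrt{4001654647137}}{921}$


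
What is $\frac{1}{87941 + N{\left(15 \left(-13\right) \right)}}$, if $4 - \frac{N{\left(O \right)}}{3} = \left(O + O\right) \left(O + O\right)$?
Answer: $- \frac{1}{368347} \approx -2.7148 \cdot 10^{-6}$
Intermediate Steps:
$N{\left(O \right)} = 12 - 12 O^{2}$ ($N{\left(O \right)} = 12 - 3 \left(O + O\right) \left(O + O\right) = 12 - 3 \cdot 2 O 2 O = 12 - 3 \cdot 4 O^{2} = 12 - 12 O^{2}$)
$\frac{1}{87941 + N{\left(15 \left(-13\right) \right)}} = \frac{1}{87941 + \left(12 - 12 \left(15 \left(-13\right)\right)^{2}\right)} = \frac{1}{87941 + \left(12 - 12 \left(-195\right)^{2}\right)} = \frac{1}{87941 + \left(12 - 456300\right)} = \frac{1}{87941 - 456288} = \frac{1}{-368347} = - \frac{1}{368347}$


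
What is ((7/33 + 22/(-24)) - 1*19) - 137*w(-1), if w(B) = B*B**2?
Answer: 5161/44 ≈ 117.30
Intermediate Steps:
w(B) = B**3
((7/33 + 22/(-24)) - 1*19) - 137*w(-1) = ((7/33 + 22/(-24)) - 1*19) - 137*(-1)**3 = ((7*(1/33) + 22*(-1/24)) - 19) - 137*(-1) = ((7/33 - 11/12) - 19) + 137 = (-31/44 - 19) + 137 = -867/44 + 137 = 5161/44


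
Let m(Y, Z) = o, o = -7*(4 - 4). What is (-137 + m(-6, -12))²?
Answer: 18769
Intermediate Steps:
o = 0 (o = -7*0 = 0)
m(Y, Z) = 0
(-137 + m(-6, -12))² = (-137 + 0)² = (-137)² = 18769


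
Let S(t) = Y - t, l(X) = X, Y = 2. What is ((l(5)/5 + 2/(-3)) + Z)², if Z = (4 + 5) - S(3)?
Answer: 961/9 ≈ 106.78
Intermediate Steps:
S(t) = 2 - t
Z = 10 (Z = (4 + 5) - (2 - 1*3) = 9 - (2 - 3) = 9 - 1*(-1) = 9 + 1 = 10)
((l(5)/5 + 2/(-3)) + Z)² = ((5/5 + 2/(-3)) + 10)² = ((5*(⅕) + 2*(-⅓)) + 10)² = ((1 - ⅔) + 10)² = (⅓ + 10)² = (31/3)² = 961/9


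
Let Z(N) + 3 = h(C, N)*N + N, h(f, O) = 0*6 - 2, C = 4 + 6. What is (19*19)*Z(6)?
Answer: -3249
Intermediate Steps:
C = 10
h(f, O) = -2 (h(f, O) = 0 - 2 = -2)
Z(N) = -3 - N (Z(N) = -3 + (-2*N + N) = -3 - N)
(19*19)*Z(6) = (19*19)*(-3 - 1*6) = 361*(-3 - 6) = 361*(-9) = -3249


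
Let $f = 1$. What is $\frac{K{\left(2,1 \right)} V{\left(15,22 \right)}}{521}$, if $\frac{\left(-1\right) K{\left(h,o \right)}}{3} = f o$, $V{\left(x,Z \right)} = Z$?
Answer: $- \frac{66}{521} \approx -0.12668$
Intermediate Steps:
$K{\left(h,o \right)} = - 3 o$ ($K{\left(h,o \right)} = - 3 \cdot 1 o = - 3 o$)
$\frac{K{\left(2,1 \right)} V{\left(15,22 \right)}}{521} = \frac{\left(-3\right) 1 \cdot 22}{521} = \left(-3\right) 22 \cdot \frac{1}{521} = \left(-66\right) \frac{1}{521} = - \frac{66}{521}$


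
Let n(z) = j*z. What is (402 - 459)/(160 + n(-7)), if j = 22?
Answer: -19/2 ≈ -9.5000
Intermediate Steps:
n(z) = 22*z
(402 - 459)/(160 + n(-7)) = (402 - 459)/(160 + 22*(-7)) = -57/(160 - 154) = -57/6 = -57*⅙ = -19/2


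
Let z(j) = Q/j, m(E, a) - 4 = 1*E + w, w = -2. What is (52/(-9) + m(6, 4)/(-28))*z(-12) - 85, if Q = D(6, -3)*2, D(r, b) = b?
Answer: -5546/63 ≈ -88.032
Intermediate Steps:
Q = -6 (Q = -3*2 = -6)
m(E, a) = 2 + E (m(E, a) = 4 + (1*E - 2) = 4 + (E - 2) = 4 + (-2 + E) = 2 + E)
z(j) = -6/j
(52/(-9) + m(6, 4)/(-28))*z(-12) - 85 = (52/(-9) + (2 + 6)/(-28))*(-6/(-12)) - 85 = (52*(-⅑) + 8*(-1/28))*(-6*(-1/12)) - 85 = (-52/9 - 2/7)*(½) - 85 = -382/63*½ - 85 = -191/63 - 85 = -5546/63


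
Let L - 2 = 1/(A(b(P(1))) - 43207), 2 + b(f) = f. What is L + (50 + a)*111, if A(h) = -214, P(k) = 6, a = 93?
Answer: 689308374/43421 ≈ 15875.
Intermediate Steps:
b(f) = -2 + f
L = 86841/43421 (L = 2 + 1/(-214 - 43207) = 2 + 1/(-43421) = 2 - 1/43421 = 86841/43421 ≈ 2.0000)
L + (50 + a)*111 = 86841/43421 + (50 + 93)*111 = 86841/43421 + 143*111 = 86841/43421 + 15873 = 689308374/43421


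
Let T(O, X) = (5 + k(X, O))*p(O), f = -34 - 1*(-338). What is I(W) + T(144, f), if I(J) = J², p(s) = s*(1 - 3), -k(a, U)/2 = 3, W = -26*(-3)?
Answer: 6372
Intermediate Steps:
W = 78
k(a, U) = -6 (k(a, U) = -2*3 = -6)
p(s) = -2*s (p(s) = s*(-2) = -2*s)
f = 304 (f = -34 + 338 = 304)
T(O, X) = 2*O (T(O, X) = (5 - 6)*(-2*O) = -(-2)*O = 2*O)
I(W) + T(144, f) = 78² + 2*144 = 6084 + 288 = 6372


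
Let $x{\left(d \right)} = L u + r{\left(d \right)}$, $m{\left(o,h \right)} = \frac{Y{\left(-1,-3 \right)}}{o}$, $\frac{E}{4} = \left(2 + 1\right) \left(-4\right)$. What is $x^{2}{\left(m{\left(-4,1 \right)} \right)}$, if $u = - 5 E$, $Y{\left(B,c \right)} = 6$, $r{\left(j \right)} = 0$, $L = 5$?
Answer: $1440000$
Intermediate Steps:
$E = -48$ ($E = 4 \left(2 + 1\right) \left(-4\right) = 4 \cdot 3 \left(-4\right) = 4 \left(-12\right) = -48$)
$u = 240$ ($u = \left(-5\right) \left(-48\right) = 240$)
$m{\left(o,h \right)} = \frac{6}{o}$
$x{\left(d \right)} = 1200$ ($x{\left(d \right)} = 5 \cdot 240 + 0 = 1200 + 0 = 1200$)
$x^{2}{\left(m{\left(-4,1 \right)} \right)} = 1200^{2} = 1440000$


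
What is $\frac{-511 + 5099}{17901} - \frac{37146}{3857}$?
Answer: $- \frac{647254630}{69044157} \approx -9.3745$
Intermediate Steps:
$\frac{-511 + 5099}{17901} - \frac{37146}{3857} = 4588 \cdot \frac{1}{17901} - \frac{37146}{3857} = \frac{4588}{17901} - \frac{37146}{3857} = - \frac{647254630}{69044157}$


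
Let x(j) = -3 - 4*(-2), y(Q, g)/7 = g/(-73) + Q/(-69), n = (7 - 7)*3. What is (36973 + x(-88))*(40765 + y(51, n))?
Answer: 34665987528/23 ≈ 1.5072e+9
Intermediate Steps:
n = 0 (n = 0*3 = 0)
y(Q, g) = -7*Q/69 - 7*g/73 (y(Q, g) = 7*(g/(-73) + Q/(-69)) = 7*(g*(-1/73) + Q*(-1/69)) = 7*(-g/73 - Q/69) = 7*(-Q/69 - g/73) = -7*Q/69 - 7*g/73)
x(j) = 5 (x(j) = -3 + 8 = 5)
(36973 + x(-88))*(40765 + y(51, n)) = (36973 + 5)*(40765 + (-7/69*51 - 7/73*0)) = 36978*(40765 + (-119/23 + 0)) = 36978*(40765 - 119/23) = 36978*(937476/23) = 34665987528/23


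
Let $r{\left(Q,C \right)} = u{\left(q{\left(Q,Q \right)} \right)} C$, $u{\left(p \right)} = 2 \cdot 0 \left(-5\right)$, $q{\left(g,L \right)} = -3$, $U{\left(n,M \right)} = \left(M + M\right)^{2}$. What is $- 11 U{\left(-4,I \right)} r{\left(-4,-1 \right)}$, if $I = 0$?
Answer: $0$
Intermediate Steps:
$U{\left(n,M \right)} = 4 M^{2}$ ($U{\left(n,M \right)} = \left(2 M\right)^{2} = 4 M^{2}$)
$u{\left(p \right)} = 0$ ($u{\left(p \right)} = 0 \left(-5\right) = 0$)
$r{\left(Q,C \right)} = 0$ ($r{\left(Q,C \right)} = 0 C = 0$)
$- 11 U{\left(-4,I \right)} r{\left(-4,-1 \right)} = - 11 \cdot 4 \cdot 0^{2} \cdot 0 = - 11 \cdot 4 \cdot 0 \cdot 0 = \left(-11\right) 0 \cdot 0 = 0 \cdot 0 = 0$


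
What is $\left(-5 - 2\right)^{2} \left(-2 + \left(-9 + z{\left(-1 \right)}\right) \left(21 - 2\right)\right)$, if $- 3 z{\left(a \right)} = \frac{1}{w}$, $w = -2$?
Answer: $- \frac{49931}{6} \approx -8321.8$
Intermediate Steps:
$z{\left(a \right)} = \frac{1}{6}$ ($z{\left(a \right)} = - \frac{1}{3 \left(-2\right)} = \left(- \frac{1}{3}\right) \left(- \frac{1}{2}\right) = \frac{1}{6}$)
$\left(-5 - 2\right)^{2} \left(-2 + \left(-9 + z{\left(-1 \right)}\right) \left(21 - 2\right)\right) = \left(-5 - 2\right)^{2} \left(-2 + \left(-9 + \frac{1}{6}\right) \left(21 - 2\right)\right) = \left(-7\right)^{2} \left(-2 - \frac{1007}{6}\right) = 49 \left(-2 - \frac{1007}{6}\right) = 49 \left(- \frac{1019}{6}\right) = - \frac{49931}{6}$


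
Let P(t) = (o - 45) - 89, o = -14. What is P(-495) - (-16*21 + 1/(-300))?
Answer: 56401/300 ≈ 188.00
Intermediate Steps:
P(t) = -148 (P(t) = (-14 - 45) - 89 = -59 - 89 = -148)
P(-495) - (-16*21 + 1/(-300)) = -148 - (-16*21 + 1/(-300)) = -148 - (-336 - 1/300) = -148 - 1*(-100801/300) = -148 + 100801/300 = 56401/300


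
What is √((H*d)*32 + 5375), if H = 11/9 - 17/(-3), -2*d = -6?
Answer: √54327/3 ≈ 77.694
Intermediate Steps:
d = 3 (d = -½*(-6) = 3)
H = 62/9 (H = 11*(⅑) - 17*(-⅓) = 11/9 + 17/3 = 62/9 ≈ 6.8889)
√((H*d)*32 + 5375) = √(((62/9)*3)*32 + 5375) = √((62/3)*32 + 5375) = √(1984/3 + 5375) = √(18109/3) = √54327/3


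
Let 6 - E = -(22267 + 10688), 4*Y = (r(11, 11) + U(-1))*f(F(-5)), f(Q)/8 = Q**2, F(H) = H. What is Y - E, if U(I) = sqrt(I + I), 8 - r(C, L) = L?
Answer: -33111 + 50*I*sqrt(2) ≈ -33111.0 + 70.711*I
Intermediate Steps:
r(C, L) = 8 - L
U(I) = sqrt(2)*sqrt(I) (U(I) = sqrt(2*I) = sqrt(2)*sqrt(I))
f(Q) = 8*Q**2
Y = -150 + 50*I*sqrt(2) (Y = (((8 - 1*11) + sqrt(2)*sqrt(-1))*(8*(-5)**2))/4 = (((8 - 11) + sqrt(2)*I)*(8*25))/4 = ((-3 + I*sqrt(2))*200)/4 = (-600 + 200*I*sqrt(2))/4 = -150 + 50*I*sqrt(2) ≈ -150.0 + 70.711*I)
E = 32961 (E = 6 - (-1)*(22267 + 10688) = 6 - (-1)*32955 = 6 - 1*(-32955) = 6 + 32955 = 32961)
Y - E = (-150 + 50*I*sqrt(2)) - 1*32961 = (-150 + 50*I*sqrt(2)) - 32961 = -33111 + 50*I*sqrt(2)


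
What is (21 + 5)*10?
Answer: 260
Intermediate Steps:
(21 + 5)*10 = 26*10 = 260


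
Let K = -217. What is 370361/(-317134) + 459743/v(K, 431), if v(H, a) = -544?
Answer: -73000806473/86260448 ≈ -846.28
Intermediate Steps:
370361/(-317134) + 459743/v(K, 431) = 370361/(-317134) + 459743/(-544) = 370361*(-1/317134) + 459743*(-1/544) = -370361/317134 - 459743/544 = -73000806473/86260448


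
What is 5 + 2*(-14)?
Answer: -23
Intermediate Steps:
5 + 2*(-14) = 5 - 28 = -23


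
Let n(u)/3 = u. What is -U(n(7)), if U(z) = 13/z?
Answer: -13/21 ≈ -0.61905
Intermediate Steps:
n(u) = 3*u
-U(n(7)) = -13/(3*7) = -13/21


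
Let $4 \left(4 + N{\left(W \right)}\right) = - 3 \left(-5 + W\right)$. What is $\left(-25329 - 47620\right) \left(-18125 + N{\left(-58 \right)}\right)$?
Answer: $\frac{5276182323}{4} \approx 1.319 \cdot 10^{9}$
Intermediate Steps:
$N{\left(W \right)} = - \frac{1}{4} - \frac{3 W}{4}$ ($N{\left(W \right)} = -4 + \frac{\left(-3\right) \left(-5 + W\right)}{4} = -4 + \frac{15 - 3 W}{4} = -4 - \left(- \frac{15}{4} + \frac{3 W}{4}\right) = - \frac{1}{4} - \frac{3 W}{4}$)
$\left(-25329 - 47620\right) \left(-18125 + N{\left(-58 \right)}\right) = \left(-25329 - 47620\right) \left(-18125 - - \frac{173}{4}\right) = - 72949 \left(-18125 + \left(- \frac{1}{4} + \frac{87}{2}\right)\right) = - 72949 \left(-18125 + \frac{173}{4}\right) = \left(-72949\right) \left(- \frac{72327}{4}\right) = \frac{5276182323}{4}$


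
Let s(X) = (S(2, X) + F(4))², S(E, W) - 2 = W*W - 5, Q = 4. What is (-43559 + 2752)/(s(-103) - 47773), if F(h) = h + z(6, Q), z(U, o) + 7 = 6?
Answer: -40807/112503108 ≈ -0.00036272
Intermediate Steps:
S(E, W) = -3 + W² (S(E, W) = 2 + (W*W - 5) = 2 + (W² - 5) = 2 + (-5 + W²) = -3 + W²)
z(U, o) = -1 (z(U, o) = -7 + 6 = -1)
F(h) = -1 + h (F(h) = h - 1 = -1 + h)
s(X) = X⁴ (s(X) = ((-3 + X²) + (-1 + 4))² = ((-3 + X²) + 3)² = (X²)² = X⁴)
(-43559 + 2752)/(s(-103) - 47773) = (-43559 + 2752)/((-103)⁴ - 47773) = -40807/(112550881 - 47773) = -40807/112503108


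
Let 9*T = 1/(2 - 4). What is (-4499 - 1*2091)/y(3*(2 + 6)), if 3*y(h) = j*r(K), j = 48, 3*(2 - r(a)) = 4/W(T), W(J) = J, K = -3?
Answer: -3295/208 ≈ -15.841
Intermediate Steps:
T = -1/18 (T = 1/(9*(2 - 4)) = (⅑)/(-2) = (⅑)*(-½) = -1/18 ≈ -0.055556)
r(a) = 26 (r(a) = 2 - 4/(3*(-1/18)) = 2 - 4*(-18)/3 = 2 - ⅓*(-72) = 2 + 24 = 26)
y(h) = 416 (y(h) = (48*26)/3 = (⅓)*1248 = 416)
(-4499 - 1*2091)/y(3*(2 + 6)) = (-4499 - 1*2091)/416 = (-4499 - 2091)*(1/416) = -6590*1/416 = -3295/208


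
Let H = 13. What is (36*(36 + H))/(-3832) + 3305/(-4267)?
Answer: -5047937/4087786 ≈ -1.2349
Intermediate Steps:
(36*(36 + H))/(-3832) + 3305/(-4267) = (36*(36 + 13))/(-3832) + 3305/(-4267) = (36*49)*(-1/3832) + 3305*(-1/4267) = 1764*(-1/3832) - 3305/4267 = -441/958 - 3305/4267 = -5047937/4087786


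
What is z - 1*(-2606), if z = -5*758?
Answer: -1184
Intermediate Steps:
z = -3790
z - 1*(-2606) = -3790 - 1*(-2606) = -3790 + 2606 = -1184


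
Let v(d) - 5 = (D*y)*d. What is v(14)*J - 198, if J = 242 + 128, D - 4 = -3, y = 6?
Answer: 32732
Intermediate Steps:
D = 1 (D = 4 - 3 = 1)
J = 370
v(d) = 5 + 6*d (v(d) = 5 + (1*6)*d = 5 + 6*d)
v(14)*J - 198 = (5 + 6*14)*370 - 198 = (5 + 84)*370 - 198 = 89*370 - 198 = 32930 - 198 = 32732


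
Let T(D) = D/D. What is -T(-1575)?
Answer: -1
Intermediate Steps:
T(D) = 1
-T(-1575) = -1*1 = -1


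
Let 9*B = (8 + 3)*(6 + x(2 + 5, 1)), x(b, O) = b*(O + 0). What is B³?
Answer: 2924207/729 ≈ 4011.3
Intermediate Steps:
x(b, O) = O*b (x(b, O) = b*O = O*b)
B = 143/9 (B = ((8 + 3)*(6 + 1*(2 + 5)))/9 = (11*(6 + 1*7))/9 = (11*(6 + 7))/9 = (11*13)/9 = (⅑)*143 = 143/9 ≈ 15.889)
B³ = (143/9)³ = 2924207/729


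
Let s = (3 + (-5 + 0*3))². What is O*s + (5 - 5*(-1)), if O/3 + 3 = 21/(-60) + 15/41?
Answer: -5291/205 ≈ -25.810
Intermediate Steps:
s = 4 (s = (3 + (-5 + 0))² = (3 - 5)² = (-2)² = 4)
O = -7341/820 (O = -9 + 3*(21/(-60) + 15/41) = -9 + 3*(21*(-1/60) + 15*(1/41)) = -9 + 3*(-7/20 + 15/41) = -9 + 3*(13/820) = -9 + 39/820 = -7341/820 ≈ -8.9524)
O*s + (5 - 5*(-1)) = -7341/820*4 + (5 - 5*(-1)) = -7341/205 + (5 + 5) = -7341/205 + 10 = -5291/205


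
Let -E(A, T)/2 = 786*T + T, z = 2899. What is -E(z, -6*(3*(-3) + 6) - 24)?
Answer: -9444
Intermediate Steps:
E(A, T) = -1574*T (E(A, T) = -2*(786*T + T) = -1574*T)
-E(z, -6*(3*(-3) + 6) - 24) = -(-1574)*(-6*(3*(-3) + 6) - 24) = -(-1574)*(-6*(-9 + 6) - 24) = -(-1574)*(-6*(-3) - 24) = -(-1574)*(18 - 24) = -(-1574)*(-6) = -1*9444 = -9444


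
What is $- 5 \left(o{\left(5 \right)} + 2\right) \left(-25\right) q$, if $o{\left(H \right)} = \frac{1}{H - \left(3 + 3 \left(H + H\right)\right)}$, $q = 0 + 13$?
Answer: $\frac{89375}{28} \approx 3192.0$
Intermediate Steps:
$q = 13$
$o{\left(H \right)} = \frac{1}{-3 - 5 H}$ ($o{\left(H \right)} = \frac{1}{H - \left(3 + 3 \cdot 2 H\right)} = \frac{1}{H - \left(3 + 6 H\right)} = \frac{1}{-3 - 5 H}$)
$- 5 \left(o{\left(5 \right)} + 2\right) \left(-25\right) q = - 5 \left(- \frac{1}{3 + 5 \cdot 5} + 2\right) \left(-25\right) 13 = - 5 \left(- \frac{1}{3 + 25} + 2\right) \left(-25\right) 13 = - 5 \left(- \frac{1}{28} + 2\right) \left(-25\right) 13 = \left(-5\right) \frac{55}{28} \left(-25\right) 13 = \left(- \frac{275}{28}\right) \left(-25\right) 13 = \frac{6875}{28} \cdot 13 = \frac{89375}{28}$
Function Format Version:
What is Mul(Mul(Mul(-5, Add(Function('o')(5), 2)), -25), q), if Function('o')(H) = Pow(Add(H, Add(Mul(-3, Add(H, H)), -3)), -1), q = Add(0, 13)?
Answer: Rational(89375, 28) ≈ 3192.0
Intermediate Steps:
q = 13
Function('o')(H) = Pow(Add(-3, Mul(-5, H)), -1) (Function('o')(H) = Pow(Add(H, Add(Mul(-3, Mul(2, H)), -3)), -1) = Pow(Add(H, Add(Mul(-6, H), -3)), -1) = Pow(Add(H, Add(-3, Mul(-6, H))), -1) = Pow(Add(-3, Mul(-5, H)), -1))
Mul(Mul(Mul(-5, Add(Function('o')(5), 2)), -25), q) = Mul(Mul(Mul(-5, Add(Mul(-1, Pow(Add(3, Mul(5, 5)), -1)), 2)), -25), 13) = Mul(Mul(Mul(-5, Add(Mul(-1, Pow(Add(3, 25), -1)), 2)), -25), 13) = Mul(Mul(Mul(-5, Add(Mul(-1, Pow(28, -1)), 2)), -25), 13) = Mul(Mul(Mul(-5, Add(Mul(-1, Rational(1, 28)), 2)), -25), 13) = Mul(Mul(Mul(-5, Add(Rational(-1, 28), 2)), -25), 13) = Mul(Mul(Mul(-5, Rational(55, 28)), -25), 13) = Mul(Mul(Rational(-275, 28), -25), 13) = Mul(Rational(6875, 28), 13) = Rational(89375, 28)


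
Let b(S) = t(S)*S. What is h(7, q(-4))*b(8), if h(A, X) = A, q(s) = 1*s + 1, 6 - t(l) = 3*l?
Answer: -1008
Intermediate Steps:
t(l) = 6 - 3*l
q(s) = 1 + s (q(s) = s + 1 = 1 + s)
b(S) = S*(6 - 3*S) (b(S) = (6 - 3*S)*S = S*(6 - 3*S))
h(7, q(-4))*b(8) = 7*(3*8*(2 - 1*8)) = 7*(3*8*(2 - 8)) = 7*(3*8*(-6)) = 7*(-144) = -1008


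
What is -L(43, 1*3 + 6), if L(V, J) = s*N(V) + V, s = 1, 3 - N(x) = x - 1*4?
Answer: -7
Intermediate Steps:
N(x) = 7 - x (N(x) = 3 - (x - 1*4) = 3 - (x - 4) = 3 - (-4 + x) = 3 + (4 - x) = 7 - x)
L(V, J) = 7 (L(V, J) = 1*(7 - V) + V = (7 - V) + V = 7)
-L(43, 1*3 + 6) = -1*7 = -7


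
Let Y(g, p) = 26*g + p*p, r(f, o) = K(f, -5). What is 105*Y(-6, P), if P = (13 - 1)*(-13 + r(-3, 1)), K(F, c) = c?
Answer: 4882500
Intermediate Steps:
r(f, o) = -5
P = -216 (P = (13 - 1)*(-13 - 5) = 12*(-18) = -216)
Y(g, p) = p² + 26*g (Y(g, p) = 26*g + p² = p² + 26*g)
105*Y(-6, P) = 105*((-216)² + 26*(-6)) = 105*(46656 - 156) = 105*46500 = 4882500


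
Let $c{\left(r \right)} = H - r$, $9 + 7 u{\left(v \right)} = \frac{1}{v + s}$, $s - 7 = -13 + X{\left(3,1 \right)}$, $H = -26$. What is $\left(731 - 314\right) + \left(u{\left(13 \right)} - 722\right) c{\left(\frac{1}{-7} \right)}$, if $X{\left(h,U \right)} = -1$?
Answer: $\frac{5620835}{294} \approx 19119.0$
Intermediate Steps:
$s = -7$ ($s = 7 - 14 = -7$)
$u{\left(v \right)} = - \frac{9}{7} + \frac{1}{7 \left(-7 + v\right)}$ ($u{\left(v \right)} = - \frac{9}{7} + \frac{1}{7 \left(v - 7\right)} = - \frac{9}{7} + \frac{1}{7 \left(-7 + v\right)}$)
$c{\left(r \right)} = -26 - r$
$\left(731 - 314\right) + \left(u{\left(13 \right)} - 722\right) c{\left(\frac{1}{-7} \right)} = \left(731 - 314\right) + \left(\frac{64 - 117}{7 \left(-7 + 13\right)} - 722\right) \left(-26 - \frac{1}{-7}\right) = 417 + \left(\frac{64 - 117}{7 \cdot 6} - 722\right) \left(-26 - - \frac{1}{7}\right) = 417 + \left(\frac{1}{7} \cdot \frac{1}{6} \left(-53\right) - 722\right) \left(-26 + \frac{1}{7}\right) = 417 + \left(- \frac{53}{42} - 722\right) \left(- \frac{181}{7}\right) = 417 - - \frac{5498237}{294} = 417 + \frac{5498237}{294} = \frac{5620835}{294}$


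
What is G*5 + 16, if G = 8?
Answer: 56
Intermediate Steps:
G*5 + 16 = 8*5 + 16 = 40 + 16 = 56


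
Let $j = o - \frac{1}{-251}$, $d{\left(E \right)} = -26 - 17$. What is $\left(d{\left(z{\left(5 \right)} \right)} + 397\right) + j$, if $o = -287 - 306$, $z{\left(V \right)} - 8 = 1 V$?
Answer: $- \frac{59988}{251} \approx -239.0$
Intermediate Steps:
$z{\left(V \right)} = 8 + V$ ($z{\left(V \right)} = 8 + 1 V = 8 + V$)
$o = -593$ ($o = -287 - 306 = -593$)
$d{\left(E \right)} = -43$ ($d{\left(E \right)} = -26 - 17 = -43$)
$j = - \frac{148842}{251}$ ($j = -593 - \frac{1}{-251} = -593 - - \frac{1}{251} = -593 + \frac{1}{251} = - \frac{148842}{251} \approx -593.0$)
$\left(d{\left(z{\left(5 \right)} \right)} + 397\right) + j = \left(-43 + 397\right) - \frac{148842}{251} = 354 - \frac{148842}{251} = - \frac{59988}{251}$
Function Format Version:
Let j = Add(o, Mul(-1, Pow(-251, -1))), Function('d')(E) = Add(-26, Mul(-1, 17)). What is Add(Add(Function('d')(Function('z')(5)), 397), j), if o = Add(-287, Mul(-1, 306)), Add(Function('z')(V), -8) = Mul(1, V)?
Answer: Rational(-59988, 251) ≈ -239.00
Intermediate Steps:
Function('z')(V) = Add(8, V) (Function('z')(V) = Add(8, Mul(1, V)) = Add(8, V))
o = -593 (o = Add(-287, -306) = -593)
Function('d')(E) = -43 (Function('d')(E) = Add(-26, -17) = -43)
j = Rational(-148842, 251) (j = Add(-593, Mul(-1, Pow(-251, -1))) = Add(-593, Mul(-1, Rational(-1, 251))) = Add(-593, Rational(1, 251)) = Rational(-148842, 251) ≈ -593.00)
Add(Add(Function('d')(Function('z')(5)), 397), j) = Add(Add(-43, 397), Rational(-148842, 251)) = Add(354, Rational(-148842, 251)) = Rational(-59988, 251)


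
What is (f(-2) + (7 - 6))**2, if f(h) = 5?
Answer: 36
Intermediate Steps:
(f(-2) + (7 - 6))**2 = (5 + (7 - 6))**2 = (5 + 1)**2 = 6**2 = 36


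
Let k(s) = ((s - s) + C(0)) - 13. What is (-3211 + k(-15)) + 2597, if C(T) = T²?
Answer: -627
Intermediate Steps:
k(s) = -13 (k(s) = ((s - s) + 0²) - 13 = (0 + 0) - 13 = 0 - 13 = -13)
(-3211 + k(-15)) + 2597 = (-3211 - 13) + 2597 = -3224 + 2597 = -627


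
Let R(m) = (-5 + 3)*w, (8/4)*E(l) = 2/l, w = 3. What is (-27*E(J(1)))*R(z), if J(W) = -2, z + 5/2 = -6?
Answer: -81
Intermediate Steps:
z = -17/2 (z = -5/2 - 6 = -17/2 ≈ -8.5000)
E(l) = 1/l (E(l) = (2/l)/2 = 1/l)
R(m) = -6 (R(m) = (-5 + 3)*3 = -2*3 = -6)
(-27*E(J(1)))*R(z) = -27/(-2)*(-6) = -27*(-½)*(-6) = (27/2)*(-6) = -81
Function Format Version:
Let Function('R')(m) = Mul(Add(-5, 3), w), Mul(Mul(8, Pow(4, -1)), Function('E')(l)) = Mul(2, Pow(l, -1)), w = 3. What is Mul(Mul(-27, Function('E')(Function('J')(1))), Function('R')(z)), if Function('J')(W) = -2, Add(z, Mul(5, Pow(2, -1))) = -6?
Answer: -81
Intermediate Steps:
z = Rational(-17, 2) (z = Add(Rational(-5, 2), -6) = Rational(-17, 2) ≈ -8.5000)
Function('E')(l) = Pow(l, -1) (Function('E')(l) = Mul(Rational(1, 2), Mul(2, Pow(l, -1))) = Pow(l, -1))
Function('R')(m) = -6 (Function('R')(m) = Mul(Add(-5, 3), 3) = Mul(-2, 3) = -6)
Mul(Mul(-27, Function('E')(Function('J')(1))), Function('R')(z)) = Mul(Mul(-27, Pow(-2, -1)), -6) = Mul(Mul(-27, Rational(-1, 2)), -6) = Mul(Rational(27, 2), -6) = -81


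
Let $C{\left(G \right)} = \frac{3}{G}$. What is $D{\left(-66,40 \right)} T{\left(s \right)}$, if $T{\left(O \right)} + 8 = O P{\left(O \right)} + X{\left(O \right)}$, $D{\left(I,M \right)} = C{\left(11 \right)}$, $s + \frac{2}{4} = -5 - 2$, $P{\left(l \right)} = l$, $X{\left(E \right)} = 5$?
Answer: $\frac{639}{44} \approx 14.523$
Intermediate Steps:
$s = - \frac{15}{2}$ ($s = - \frac{1}{2} - 7 = - \frac{15}{2} \approx -7.5$)
$D{\left(I,M \right)} = \frac{3}{11}$
$T{\left(O \right)} = -3 + O^{2}$ ($T{\left(O \right)} = -8 + \left(O O + 5\right) = -8 + \left(O^{2} + 5\right) = -8 + \left(5 + O^{2}\right) = -3 + O^{2}$)
$D{\left(-66,40 \right)} T{\left(s \right)} = \frac{3 \left(-3 + \left(- \frac{15}{2}\right)^{2}\right)}{11} = \frac{3 \left(-3 + \frac{225}{4}\right)}{11} = \frac{3}{11} \cdot \frac{213}{4} = \frac{639}{44}$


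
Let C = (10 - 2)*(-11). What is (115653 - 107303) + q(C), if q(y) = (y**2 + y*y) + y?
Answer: 23750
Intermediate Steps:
C = -88 (C = 8*(-11) = -88)
q(y) = y + 2*y**2 (q(y) = (y**2 + y**2) + y = 2*y**2 + y = y + 2*y**2)
(115653 - 107303) + q(C) = (115653 - 107303) - 88*(1 + 2*(-88)) = 8350 - 88*(1 - 176) = 8350 - 88*(-175) = 8350 + 15400 = 23750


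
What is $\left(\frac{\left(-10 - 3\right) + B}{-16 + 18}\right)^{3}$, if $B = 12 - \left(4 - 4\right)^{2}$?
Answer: $- \frac{1}{8} \approx -0.125$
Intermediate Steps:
$B = 12$ ($B = 12 - 0^{2} = 12 - 0 = 12 + 0 = 12$)
$\left(\frac{\left(-10 - 3\right) + B}{-16 + 18}\right)^{3} = \left(\frac{\left(-10 - 3\right) + 12}{-16 + 18}\right)^{3} = \left(\frac{-13 + 12}{2}\right)^{3} = \left(\left(-1\right) \frac{1}{2}\right)^{3} = \left(- \frac{1}{2}\right)^{3} = - \frac{1}{8}$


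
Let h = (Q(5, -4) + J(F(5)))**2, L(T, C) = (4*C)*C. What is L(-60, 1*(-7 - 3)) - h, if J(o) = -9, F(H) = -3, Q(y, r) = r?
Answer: 231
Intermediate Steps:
L(T, C) = 4*C**2
h = 169 (h = (-4 - 9)**2 = (-13)**2 = 169)
L(-60, 1*(-7 - 3)) - h = 4*(1*(-7 - 3))**2 - 1*169 = 4*(1*(-10))**2 - 169 = 4*(-10)**2 - 169 = 4*100 - 169 = 400 - 169 = 231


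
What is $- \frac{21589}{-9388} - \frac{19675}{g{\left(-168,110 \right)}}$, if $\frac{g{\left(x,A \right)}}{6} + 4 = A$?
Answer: $- \frac{21372287}{746346} \approx -28.636$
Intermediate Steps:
$g{\left(x,A \right)} = -24 + 6 A$
$- \frac{21589}{-9388} - \frac{19675}{g{\left(-168,110 \right)}} = - \frac{21589}{-9388} - \frac{19675}{-24 + 6 \cdot 110} = \left(-21589\right) \left(- \frac{1}{9388}\right) - \frac{19675}{-24 + 660} = \frac{21589}{9388} - \frac{19675}{636} = - \frac{21372287}{746346}$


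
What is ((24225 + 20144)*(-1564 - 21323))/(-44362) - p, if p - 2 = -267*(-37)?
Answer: 577132381/44362 ≈ 13010.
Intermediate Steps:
p = 9881 (p = 2 - 267*(-37) = 2 + 9879 = 9881)
((24225 + 20144)*(-1564 - 21323))/(-44362) - p = ((24225 + 20144)*(-1564 - 21323))/(-44362) - 1*9881 = (44369*(-22887))*(-1/44362) - 9881 = -1015473303*(-1/44362) - 9881 = 1015473303/44362 - 9881 = 577132381/44362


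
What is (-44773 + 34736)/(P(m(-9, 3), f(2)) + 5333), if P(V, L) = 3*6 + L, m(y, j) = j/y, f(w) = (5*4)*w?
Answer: -10037/5391 ≈ -1.8618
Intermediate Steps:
f(w) = 20*w
P(V, L) = 18 + L
(-44773 + 34736)/(P(m(-9, 3), f(2)) + 5333) = (-44773 + 34736)/((18 + 20*2) + 5333) = -10037/((18 + 40) + 5333) = -10037/(58 + 5333) = -10037/5391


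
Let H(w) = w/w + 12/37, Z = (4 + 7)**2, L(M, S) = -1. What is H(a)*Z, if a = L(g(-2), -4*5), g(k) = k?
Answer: 5929/37 ≈ 160.24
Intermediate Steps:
Z = 121 (Z = 11**2 = 121)
a = -1
H(w) = 49/37 (H(w) = 1 + 12*(1/37) = 1 + 12/37 = 49/37)
H(a)*Z = (49/37)*121 = 5929/37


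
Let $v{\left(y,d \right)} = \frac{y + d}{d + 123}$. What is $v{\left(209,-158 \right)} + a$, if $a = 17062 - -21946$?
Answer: $\frac{1365229}{35} \approx 39007.0$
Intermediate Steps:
$v{\left(y,d \right)} = \frac{d + y}{123 + d}$
$a = 39008$ ($a = 17062 + 21946 = 39008$)
$v{\left(209,-158 \right)} + a = \frac{-158 + 209}{123 - 158} + 39008 = \frac{1}{-35} \cdot 51 + 39008 = \left(- \frac{1}{35}\right) 51 + 39008 = - \frac{51}{35} + 39008 = \frac{1365229}{35}$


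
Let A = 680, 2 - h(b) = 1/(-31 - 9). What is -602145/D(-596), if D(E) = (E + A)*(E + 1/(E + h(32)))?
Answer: 4768787685/396491312 ≈ 12.027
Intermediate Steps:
h(b) = 81/40 (h(b) = 2 - 1/(-31 - 9) = 2 - 1/(-40) = 2 - 1*(-1/40) = 2 + 1/40 = 81/40)
D(E) = (680 + E)*(E + 1/(81/40 + E)) (D(E) = (E + 680)*(E + 1/(E + 81/40)) = (680 + E)*(E + 1/(81/40 + E)))
-602145/D(-596) = -602145*(81 + 40*(-596))/(27200 + 40*(-596)³ + 27281*(-596)² + 55120*(-596)) = -602145*(81 - 23840)/(27200 + 40*(-211708736) + 27281*355216 - 32851520) = -602145*(-23759/(27200 - 8468349440 + 9690647696 - 32851520)) = -602145/((-1/23759*1189473936)) = -602145/(-1189473936/23759) = -602145*(-23759/1189473936) = 4768787685/396491312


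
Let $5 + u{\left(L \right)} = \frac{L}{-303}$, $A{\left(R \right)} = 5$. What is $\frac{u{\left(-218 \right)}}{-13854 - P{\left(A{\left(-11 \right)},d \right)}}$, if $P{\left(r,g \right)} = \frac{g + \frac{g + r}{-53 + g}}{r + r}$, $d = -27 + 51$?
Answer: $\frac{12970}{41984589} \approx 0.00030892$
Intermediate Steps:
$u{\left(L \right)} = -5 - \frac{L}{303}$ ($u{\left(L \right)} = -5 + \frac{L}{-303} = -5 + L \left(- \frac{1}{303}\right) = -5 - \frac{L}{303}$)
$d = 24$
$P{\left(r,g \right)} = \frac{g + \frac{g + r}{-53 + g}}{2 r}$
$\frac{u{\left(-218 \right)}}{-13854 - P{\left(A{\left(-11 \right)},d \right)}} = \frac{-5 - - \frac{218}{303}}{-13854 - \frac{5 + 24^{2} - 1248}{2 \cdot 5 \left(-53 + 24\right)}} = \frac{-5 + \frac{218}{303}}{-13854 - \frac{1}{2} \cdot \frac{1}{5} \frac{1}{-29} \left(5 + 576 - 1248\right)} = - \frac{1297}{303 \left(-13854 - \frac{1}{2} \cdot \frac{1}{5} \left(- \frac{1}{29}\right) \left(-667\right)\right)} = - \frac{1297}{303 \left(-13854 - \frac{23}{10}\right)} = - \frac{1297}{303 \left(- \frac{138563}{10}\right)} = \left(- \frac{1297}{303}\right) \left(- \frac{10}{138563}\right) = \frac{12970}{41984589}$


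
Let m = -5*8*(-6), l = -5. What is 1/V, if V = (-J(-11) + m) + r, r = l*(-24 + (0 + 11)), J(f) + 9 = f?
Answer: 1/325 ≈ 0.0030769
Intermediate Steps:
J(f) = -9 + f
r = 65 (r = -5*(-24 + (0 + 11)) = -5*(-24 + 11) = -5*(-13) = 65)
m = 240 (m = -40*(-6) = 240)
V = 325 (V = (-(-9 - 11) + 240) + 65 = (-1*(-20) + 240) + 65 = (20 + 240) + 65 = 260 + 65 = 325)
1/V = 1/325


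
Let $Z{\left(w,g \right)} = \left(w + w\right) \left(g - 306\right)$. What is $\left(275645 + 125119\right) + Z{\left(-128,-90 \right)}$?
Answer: $502140$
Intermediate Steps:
$Z{\left(w,g \right)} = 2 w \left(-306 + g\right)$
$\left(275645 + 125119\right) + Z{\left(-128,-90 \right)} = \left(275645 + 125119\right) + 2 \left(-128\right) \left(-306 - 90\right) = 400764 + 2 \left(-128\right) \left(-396\right) = 400764 + 101376 = 502140$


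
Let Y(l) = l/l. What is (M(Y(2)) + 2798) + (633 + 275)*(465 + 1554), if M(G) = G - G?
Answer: 1836050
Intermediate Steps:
Y(l) = 1
M(G) = 0
(M(Y(2)) + 2798) + (633 + 275)*(465 + 1554) = (0 + 2798) + (633 + 275)*(465 + 1554) = 2798 + 908*2019 = 2798 + 1833252 = 1836050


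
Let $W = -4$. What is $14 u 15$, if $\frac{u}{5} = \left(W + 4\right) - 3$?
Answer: $-3150$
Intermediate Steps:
$u = -15$ ($u = 5 \left(\left(-4 + 4\right) - 3\right) = 5 \left(0 - 3\right) = 5 \left(-3\right) = -15$)
$14 u 15 = 14 \left(-15\right) 15 = \left(-210\right) 15 = -3150$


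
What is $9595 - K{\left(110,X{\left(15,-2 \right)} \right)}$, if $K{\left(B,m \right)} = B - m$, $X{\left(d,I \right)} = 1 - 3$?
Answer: $9483$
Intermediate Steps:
$X{\left(d,I \right)} = -2$
$9595 - K{\left(110,X{\left(15,-2 \right)} \right)} = 9595 - \left(110 - -2\right) = 9595 - \left(110 + 2\right) = 9595 - 112 = 9483$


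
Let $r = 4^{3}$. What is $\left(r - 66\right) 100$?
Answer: $-200$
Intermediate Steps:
$r = 64$
$\left(r - 66\right) 100 = \left(64 - 66\right) 100 = \left(-2\right) 100 = -200$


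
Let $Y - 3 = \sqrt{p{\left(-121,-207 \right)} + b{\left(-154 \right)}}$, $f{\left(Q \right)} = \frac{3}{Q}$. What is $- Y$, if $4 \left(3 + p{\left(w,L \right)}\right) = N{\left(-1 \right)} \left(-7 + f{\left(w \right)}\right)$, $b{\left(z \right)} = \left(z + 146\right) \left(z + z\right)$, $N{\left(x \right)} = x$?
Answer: $-3 - \frac{7 \sqrt{24326}}{22} \approx -52.626$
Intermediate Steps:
$b{\left(z \right)} = 2 z \left(146 + z\right)$ ($b{\left(z \right)} = \left(146 + z\right) 2 z = 2 z \left(146 + z\right)$)
$p{\left(w,L \right)} = - \frac{5}{4} - \frac{3}{4 w}$ ($p{\left(w,L \right)} = -3 + \frac{\left(-1\right) \left(-7 + \frac{3}{w}\right)}{4} = -3 + \frac{7 - \frac{3}{w}}{4} = -3 + \left(\frac{7}{4} - \frac{3}{4 w}\right) = - \frac{5}{4} - \frac{3}{4 w}$)
$Y = 3 + \frac{7 \sqrt{24326}}{22}$ ($Y = 3 + \sqrt{\frac{-3 - -605}{4 \left(-121\right)} + 2 \left(-154\right) \left(146 - 154\right)} = 3 + \sqrt{\frac{1}{4} \left(- \frac{1}{121}\right) \left(-3 + 605\right) + 2 \left(-154\right) \left(-8\right)} = 3 + \sqrt{\frac{1}{4} \left(- \frac{1}{121}\right) 602 + 2464} = 3 + \sqrt{- \frac{301}{242} + 2464} = 3 + \sqrt{\frac{595987}{242}} = 3 + \frac{7 \sqrt{24326}}{22} \approx 52.626$)
$- Y = - (3 + \frac{7 \sqrt{24326}}{22}) = -3 - \frac{7 \sqrt{24326}}{22}$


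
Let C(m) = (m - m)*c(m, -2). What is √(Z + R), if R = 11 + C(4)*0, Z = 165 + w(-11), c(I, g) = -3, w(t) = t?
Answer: √165 ≈ 12.845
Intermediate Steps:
Z = 154 (Z = 165 - 11 = 154)
C(m) = 0 (C(m) = (m - m)*(-3) = 0*(-3) = 0)
R = 11 (R = 11 + 0*0 = 11 + 0 = 11)
√(Z + R) = √(154 + 11) = √165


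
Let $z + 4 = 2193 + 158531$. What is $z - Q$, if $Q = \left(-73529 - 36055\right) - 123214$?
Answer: $393518$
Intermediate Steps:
$Q = -232798$ ($Q = -109584 - 123214 = -232798$)
$z = 160720$ ($z = -4 + \left(2193 + 158531\right) = -4 + 160724 = 160720$)
$z - Q = 160720 - -232798 = 160720 + 232798 = 393518$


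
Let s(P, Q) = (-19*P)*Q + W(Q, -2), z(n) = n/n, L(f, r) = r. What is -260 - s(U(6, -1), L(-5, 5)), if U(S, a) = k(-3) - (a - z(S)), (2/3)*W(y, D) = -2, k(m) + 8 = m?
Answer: -1112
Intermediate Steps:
k(m) = -8 + m
W(y, D) = -3 (W(y, D) = (3/2)*(-2) = -3)
z(n) = 1
U(S, a) = -10 - a (U(S, a) = (-8 - 3) - (a - 1*1) = -11 - (a - 1) = -11 - (-1 + a) = -11 + (1 - a) = -10 - a)
s(P, Q) = -3 - 19*P*Q (s(P, Q) = (-19*P)*Q - 3 = -19*P*Q - 3 = -3 - 19*P*Q)
-260 - s(U(6, -1), L(-5, 5)) = -260 - (-3 - 19*(-10 - 1*(-1))*5) = -260 - (-3 - 19*(-10 + 1)*5) = -260 - (-3 - 19*(-9)*5) = -260 - (-3 + 855) = -260 - 1*852 = -260 - 852 = -1112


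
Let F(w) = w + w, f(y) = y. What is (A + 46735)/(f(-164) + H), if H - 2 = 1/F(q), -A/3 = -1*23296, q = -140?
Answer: -32654440/45361 ≈ -719.88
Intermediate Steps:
A = 69888 (A = -(-3)*23296 = -3*(-23296) = 69888)
F(w) = 2*w
H = 559/280 (H = 2 + 1/(2*(-140)) = 2 + 1/(-280) = 2 - 1/280 = 559/280 ≈ 1.9964)
(A + 46735)/(f(-164) + H) = (69888 + 46735)/(-164 + 559/280) = 116623/(-45361/280) = 116623*(-280/45361) = -32654440/45361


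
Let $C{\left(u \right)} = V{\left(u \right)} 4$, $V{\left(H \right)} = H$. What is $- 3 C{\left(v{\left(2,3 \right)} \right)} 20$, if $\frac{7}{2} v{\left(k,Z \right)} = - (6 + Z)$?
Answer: $\frac{4320}{7} \approx 617.14$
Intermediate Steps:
$v{\left(k,Z \right)} = - \frac{12}{7} - \frac{2 Z}{7}$ ($v{\left(k,Z \right)} = \frac{2 \left(- (6 + Z)\right)}{7} = \frac{2 \left(-6 - Z\right)}{7} = - \frac{12}{7} - \frac{2 Z}{7}$)
$C{\left(u \right)} = 4 u$ ($C{\left(u \right)} = u 4 = 4 u$)
$- 3 C{\left(v{\left(2,3 \right)} \right)} 20 = - 3 \cdot 4 \left(- \frac{12}{7} - \frac{6}{7}\right) 20 = - 3 \cdot 4 \left(- \frac{18}{7}\right) 20 = \left(-3\right) \left(- \frac{72}{7}\right) 20 = \frac{216}{7} \cdot 20 = \frac{4320}{7}$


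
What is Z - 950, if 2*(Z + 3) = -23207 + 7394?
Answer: -17719/2 ≈ -8859.5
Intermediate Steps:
Z = -15819/2 (Z = -3 + (-23207 + 7394)/2 = -3 + (1/2)*(-15813) = -3 - 15813/2 = -15819/2 ≈ -7909.5)
Z - 950 = -15819/2 - 950 = -17719/2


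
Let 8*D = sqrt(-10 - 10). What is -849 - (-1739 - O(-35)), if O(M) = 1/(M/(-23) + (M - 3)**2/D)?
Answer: 15707251537835/17648597229 + 3055504*I*sqrt(5)/17648597229 ≈ 890.0 + 0.00038713*I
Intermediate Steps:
D = I*sqrt(5)/4 (D = sqrt(-10 - 10)/8 = sqrt(-20)/8 = (2*I*sqrt(5))/8 = I*sqrt(5)/4 ≈ 0.55902*I)
O(M) = 1/(-M/23 - 4*I*sqrt(5)*(-3 + M)**2/5) (O(M) = 1/(M/(-23) + (M - 3)**2/((I*sqrt(5)/4))) = 1/(M*(-1/23) + (-3 + M)**2*(-4*I*sqrt(5)/5)) = 1/(-M/23 - 4*I*sqrt(5)*(-3 + M)**2/5))
-849 - (-1739 - O(-35)) = -849 - (-1739 - (-23)*I*sqrt(5)/(-92*(-3 - 35)**2 + I*(-35)*sqrt(5))) = -849 - (-1739 - (-23)*I*sqrt(5)/(-92*(-38)**2 - 35*I*sqrt(5))) = -849 - (-1739 - (-23)*I*sqrt(5)/(-92*1444 - 35*I*sqrt(5))) = -849 - (-1739 - (-23)*I*sqrt(5)/(-132848 - 35*I*sqrt(5))) = -849 - (-1739 + 23*I*sqrt(5)/(-132848 - 35*I*sqrt(5))) = -849 + (1739 - 23*I*sqrt(5)/(-132848 - 35*I*sqrt(5))) = 890 - 23*I*sqrt(5)/(-132848 - 35*I*sqrt(5))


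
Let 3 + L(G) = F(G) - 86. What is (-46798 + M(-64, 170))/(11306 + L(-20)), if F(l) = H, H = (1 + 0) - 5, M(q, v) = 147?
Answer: -46651/11213 ≈ -4.1604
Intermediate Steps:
H = -4 (H = 1 - 5 = -4)
F(l) = -4
L(G) = -93 (L(G) = -3 + (-4 - 86) = -3 - 90 = -93)
(-46798 + M(-64, 170))/(11306 + L(-20)) = (-46798 + 147)/(11306 - 93) = -46651/11213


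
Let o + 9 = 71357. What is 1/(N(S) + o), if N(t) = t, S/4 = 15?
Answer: 1/71408 ≈ 1.4004e-5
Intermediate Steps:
S = 60 (S = 4*15 = 60)
o = 71348 (o = -9 + 71357 = 71348)
1/(N(S) + o) = 1/(60 + 71348) = 1/71408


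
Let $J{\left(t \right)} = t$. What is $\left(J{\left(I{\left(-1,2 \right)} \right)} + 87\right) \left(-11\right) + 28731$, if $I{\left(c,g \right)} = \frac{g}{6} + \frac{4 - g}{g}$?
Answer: $\frac{83278}{3} \approx 27759.0$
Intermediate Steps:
$I{\left(c,g \right)} = \frac{g}{6} + \frac{4 - g}{g}$ ($I{\left(c,g \right)} = g \frac{1}{6} + \frac{4 - g}{g} = \frac{g}{6} + \frac{4 - g}{g}$)
$\left(J{\left(I{\left(-1,2 \right)} \right)} + 87\right) \left(-11\right) + 28731 = \left(\left(-1 + \frac{4}{2} + \frac{1}{6} \cdot 2\right) + 87\right) \left(-11\right) + 28731 = \left(\left(-1 + 4 \cdot \frac{1}{2} + \frac{1}{3}\right) + 87\right) \left(-11\right) + 28731 = \left(\left(-1 + 2 + \frac{1}{3}\right) + 87\right) \left(-11\right) + 28731 = \left(\frac{4}{3} + 87\right) \left(-11\right) + 28731 = \frac{265}{3} \left(-11\right) + 28731 = - \frac{2915}{3} + 28731 = \frac{83278}{3}$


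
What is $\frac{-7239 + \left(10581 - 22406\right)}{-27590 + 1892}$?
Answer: $\frac{9532}{12849} \approx 0.74185$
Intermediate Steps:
$\frac{-7239 + \left(10581 - 22406\right)}{-27590 + 1892} = \frac{-7239 - 11825}{-25698} = \left(-19064\right) \left(- \frac{1}{25698}\right) = \frac{9532}{12849}$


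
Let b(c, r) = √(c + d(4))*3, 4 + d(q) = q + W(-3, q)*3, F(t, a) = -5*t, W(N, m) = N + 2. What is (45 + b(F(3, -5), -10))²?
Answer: 1863 + 810*I*√2 ≈ 1863.0 + 1145.5*I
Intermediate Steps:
W(N, m) = 2 + N
d(q) = -7 + q (d(q) = -4 + (q + (2 - 3)*3) = -4 + (q - 1*3) = -4 + (q - 3) = -4 + (-3 + q) = -7 + q)
b(c, r) = 3*√(-3 + c) (b(c, r) = √(c + (-7 + 4))*3 = √(c - 3)*3 = √(-3 + c)*3 = 3*√(-3 + c))
(45 + b(F(3, -5), -10))² = (45 + 3*√(-3 - 5*3))² = (45 + 3*√(-3 - 15))² = (45 + 3*√(-18))² = (45 + 3*(3*I*√2))² = (45 + 9*I*√2)²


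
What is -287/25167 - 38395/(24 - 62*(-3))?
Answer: -3067769/16778 ≈ -182.84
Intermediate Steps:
-287/25167 - 38395/(24 - 62*(-3)) = -287*1/25167 - 38395/(24 + 186) = -287/25167 - 38395/210 = -287/25167 - 38395*1/210 = -287/25167 - 1097/6 = -3067769/16778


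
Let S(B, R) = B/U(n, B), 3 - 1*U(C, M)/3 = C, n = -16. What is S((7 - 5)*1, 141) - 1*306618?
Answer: -17477224/57 ≈ -3.0662e+5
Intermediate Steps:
U(C, M) = 9 - 3*C
S(B, R) = B/57 (S(B, R) = B/(9 - 3*(-16)) = B/(9 + 48) = B/57)
S((7 - 5)*1, 141) - 1*306618 = ((7 - 5)*1)/57 - 1*306618 = (2*1)/57 - 306618 = (1/57)*2 - 306618 = 2/57 - 306618 = -17477224/57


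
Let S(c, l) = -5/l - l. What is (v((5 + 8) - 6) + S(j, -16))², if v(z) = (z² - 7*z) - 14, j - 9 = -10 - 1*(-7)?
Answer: 1369/256 ≈ 5.3477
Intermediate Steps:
j = 6 (j = 9 + (-10 - 1*(-7)) = 9 + (-10 + 7) = 9 - 3 = 6)
v(z) = -14 + z² - 7*z
S(c, l) = -l - 5/l
(v((5 + 8) - 6) + S(j, -16))² = ((-14 + ((5 + 8) - 6)² - 7*((5 + 8) - 6)) + (-1*(-16) - 5/(-16)))² = ((-14 + (13 - 6)² - 7*(13 - 6)) + (16 - 5*(-1/16)))² = ((-14 + 7² - 7*7) + (16 + 5/16))² = ((-14 + 49 - 49) + 261/16)² = (-14 + 261/16)² = (37/16)² = 1369/256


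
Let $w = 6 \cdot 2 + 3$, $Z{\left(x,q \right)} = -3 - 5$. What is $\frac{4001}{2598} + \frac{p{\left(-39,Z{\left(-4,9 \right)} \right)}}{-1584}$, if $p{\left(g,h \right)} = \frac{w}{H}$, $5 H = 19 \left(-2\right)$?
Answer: $\frac{13390169}{8687712} \approx 1.5413$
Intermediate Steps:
$Z{\left(x,q \right)} = -8$
$w = 15$ ($w = 12 + 3 = 15$)
$H = - \frac{38}{5}$ ($H = \frac{19 \left(-2\right)}{5} = \frac{1}{5} \left(-38\right) = - \frac{38}{5} \approx -7.6$)
$p{\left(g,h \right)} = - \frac{75}{38}$ ($p{\left(g,h \right)} = \frac{15}{- \frac{38}{5}} = 15 \left(- \frac{5}{38}\right) = - \frac{75}{38}$)
$\frac{4001}{2598} + \frac{p{\left(-39,Z{\left(-4,9 \right)} \right)}}{-1584} = \frac{4001}{2598} - \frac{75}{38 \left(-1584\right)} = 4001 \cdot \frac{1}{2598} - - \frac{25}{20064} = \frac{4001}{2598} + \frac{25}{20064} = \frac{13390169}{8687712}$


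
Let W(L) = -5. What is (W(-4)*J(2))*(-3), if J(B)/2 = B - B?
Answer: 0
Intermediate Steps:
J(B) = 0 (J(B) = 2*(B - B) = 2*0 = 0)
(W(-4)*J(2))*(-3) = -5*0*(-3) = 0*(-3) = 0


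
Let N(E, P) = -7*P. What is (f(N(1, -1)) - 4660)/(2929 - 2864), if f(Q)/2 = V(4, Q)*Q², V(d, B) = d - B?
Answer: -4954/65 ≈ -76.215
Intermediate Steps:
f(Q) = 2*Q²*(4 - Q) (f(Q) = 2*((4 - Q)*Q²) = 2*(Q²*(4 - Q)) = 2*Q²*(4 - Q))
(f(N(1, -1)) - 4660)/(2929 - 2864) = (2*(-7*(-1))²*(4 - (-7)*(-1)) - 4660)/(2929 - 2864) = (2*7²*(4 - 1*7) - 4660)/65 = (2*49*(4 - 7) - 4660)*(1/65) = (2*49*(-3) - 4660)*(1/65) = (-294 - 4660)*(1/65) = -4954*1/65 = -4954/65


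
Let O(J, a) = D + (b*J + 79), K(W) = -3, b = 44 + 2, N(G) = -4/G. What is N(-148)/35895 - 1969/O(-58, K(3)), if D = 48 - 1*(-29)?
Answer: 2615060947/3336224880 ≈ 0.78384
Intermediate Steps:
b = 46
D = 77 (D = 48 + 29 = 77)
O(J, a) = 156 + 46*J (O(J, a) = 77 + (46*J + 79) = 77 + (79 + 46*J) = 156 + 46*J)
N(-148)/35895 - 1969/O(-58, K(3)) = -4/(-148)/35895 - 1969/(156 + 46*(-58)) = -4*(-1/148)*(1/35895) - 1969/(156 - 2668) = (1/37)*(1/35895) - 1969/(-2512) = 1/1328115 - 1969*(-1/2512) = 1/1328115 + 1969/2512 = 2615060947/3336224880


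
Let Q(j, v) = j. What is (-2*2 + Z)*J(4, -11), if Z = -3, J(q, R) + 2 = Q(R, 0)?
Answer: 91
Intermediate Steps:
J(q, R) = -2 + R
(-2*2 + Z)*J(4, -11) = (-2*2 - 3)*(-2 - 11) = (-4 - 3)*(-13) = -7*(-13) = 91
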